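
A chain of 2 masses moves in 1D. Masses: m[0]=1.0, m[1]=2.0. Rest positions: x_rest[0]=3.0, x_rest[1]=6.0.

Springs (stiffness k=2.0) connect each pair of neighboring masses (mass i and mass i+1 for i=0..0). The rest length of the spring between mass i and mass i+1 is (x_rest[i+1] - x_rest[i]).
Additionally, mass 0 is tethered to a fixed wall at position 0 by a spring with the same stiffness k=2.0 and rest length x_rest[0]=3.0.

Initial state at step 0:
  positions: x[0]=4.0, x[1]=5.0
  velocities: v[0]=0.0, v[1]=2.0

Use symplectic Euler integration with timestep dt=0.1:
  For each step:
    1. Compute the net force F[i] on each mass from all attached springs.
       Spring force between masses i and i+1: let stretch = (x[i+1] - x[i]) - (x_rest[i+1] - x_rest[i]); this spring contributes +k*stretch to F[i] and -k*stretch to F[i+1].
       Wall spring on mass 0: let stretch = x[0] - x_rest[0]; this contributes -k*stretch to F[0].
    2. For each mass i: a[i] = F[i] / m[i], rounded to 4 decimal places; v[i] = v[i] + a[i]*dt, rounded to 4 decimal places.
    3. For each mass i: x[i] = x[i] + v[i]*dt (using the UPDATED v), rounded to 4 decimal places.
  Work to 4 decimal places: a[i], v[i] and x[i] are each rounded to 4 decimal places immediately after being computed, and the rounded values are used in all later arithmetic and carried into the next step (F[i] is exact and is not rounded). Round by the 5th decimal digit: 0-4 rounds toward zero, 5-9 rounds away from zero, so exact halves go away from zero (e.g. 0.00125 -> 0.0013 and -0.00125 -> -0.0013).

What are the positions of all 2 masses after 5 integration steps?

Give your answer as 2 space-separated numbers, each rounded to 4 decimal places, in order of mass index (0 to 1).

Answer: 3.2703 6.2342

Derivation:
Step 0: x=[4.0000 5.0000] v=[0.0000 2.0000]
Step 1: x=[3.9400 5.2200] v=[-0.6000 2.2000]
Step 2: x=[3.8268 5.4572] v=[-1.1320 2.3720]
Step 3: x=[3.6697 5.7081] v=[-1.5713 2.5090]
Step 4: x=[3.4799 5.9686] v=[-1.8976 2.6052]
Step 5: x=[3.2703 6.2342] v=[-2.0958 2.6563]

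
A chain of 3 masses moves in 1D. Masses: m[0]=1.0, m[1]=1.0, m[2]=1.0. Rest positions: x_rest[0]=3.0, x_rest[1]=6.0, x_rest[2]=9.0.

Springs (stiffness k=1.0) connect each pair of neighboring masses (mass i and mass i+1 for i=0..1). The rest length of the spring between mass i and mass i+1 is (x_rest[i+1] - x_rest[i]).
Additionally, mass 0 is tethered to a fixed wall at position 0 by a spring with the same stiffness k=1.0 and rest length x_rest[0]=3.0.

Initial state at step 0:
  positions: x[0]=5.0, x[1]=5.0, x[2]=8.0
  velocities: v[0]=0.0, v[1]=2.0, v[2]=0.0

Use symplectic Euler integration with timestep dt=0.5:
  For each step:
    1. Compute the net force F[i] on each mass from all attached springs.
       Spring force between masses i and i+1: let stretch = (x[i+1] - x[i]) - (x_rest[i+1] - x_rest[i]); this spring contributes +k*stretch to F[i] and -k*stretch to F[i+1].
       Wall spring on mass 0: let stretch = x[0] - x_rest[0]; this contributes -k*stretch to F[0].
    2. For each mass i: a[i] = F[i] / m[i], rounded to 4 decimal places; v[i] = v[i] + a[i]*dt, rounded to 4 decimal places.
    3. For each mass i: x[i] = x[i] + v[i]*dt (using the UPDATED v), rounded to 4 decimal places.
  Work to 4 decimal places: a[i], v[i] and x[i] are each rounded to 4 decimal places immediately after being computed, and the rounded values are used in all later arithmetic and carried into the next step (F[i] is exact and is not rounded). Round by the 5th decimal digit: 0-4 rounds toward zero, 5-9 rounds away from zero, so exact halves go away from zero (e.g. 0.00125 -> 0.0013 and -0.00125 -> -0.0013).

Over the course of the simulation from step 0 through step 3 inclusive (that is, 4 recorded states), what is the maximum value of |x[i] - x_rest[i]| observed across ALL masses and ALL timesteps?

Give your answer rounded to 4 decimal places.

Answer: 2.0625

Derivation:
Step 0: x=[5.0000 5.0000 8.0000] v=[0.0000 2.0000 0.0000]
Step 1: x=[3.7500 6.7500 8.0000] v=[-2.5000 3.5000 0.0000]
Step 2: x=[2.3125 8.0625 8.4375] v=[-2.8750 2.6250 0.8750]
Step 3: x=[1.7344 8.0313 9.5313] v=[-1.1563 -0.0625 2.1875]
Max displacement = 2.0625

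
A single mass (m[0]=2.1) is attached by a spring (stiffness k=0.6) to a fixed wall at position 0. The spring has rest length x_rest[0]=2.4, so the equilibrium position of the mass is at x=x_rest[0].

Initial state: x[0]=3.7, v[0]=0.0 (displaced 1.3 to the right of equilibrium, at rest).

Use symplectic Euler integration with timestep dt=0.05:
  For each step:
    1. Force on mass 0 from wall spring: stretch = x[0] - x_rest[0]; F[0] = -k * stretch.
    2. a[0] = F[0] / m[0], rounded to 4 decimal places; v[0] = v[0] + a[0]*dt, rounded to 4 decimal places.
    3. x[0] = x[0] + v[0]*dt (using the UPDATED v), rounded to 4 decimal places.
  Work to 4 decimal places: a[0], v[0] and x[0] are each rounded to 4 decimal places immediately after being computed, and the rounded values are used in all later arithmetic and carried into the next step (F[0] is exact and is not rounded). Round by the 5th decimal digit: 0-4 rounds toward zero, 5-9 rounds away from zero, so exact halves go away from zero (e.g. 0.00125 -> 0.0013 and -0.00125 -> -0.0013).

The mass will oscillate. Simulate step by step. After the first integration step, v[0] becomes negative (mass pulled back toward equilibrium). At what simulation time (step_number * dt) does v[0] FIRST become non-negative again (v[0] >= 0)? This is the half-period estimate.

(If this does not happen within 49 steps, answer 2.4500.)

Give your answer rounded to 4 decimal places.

Step 0: x=[3.7000] v=[0.0000]
Step 1: x=[3.6991] v=[-0.0186]
Step 2: x=[3.6972] v=[-0.0372]
Step 3: x=[3.6944] v=[-0.0557]
Step 4: x=[3.6907] v=[-0.0742]
Step 5: x=[3.6861] v=[-0.0926]
Step 6: x=[3.6806] v=[-0.1110]
Step 7: x=[3.6741] v=[-0.1293]
Step 8: x=[3.6667] v=[-0.1475]
Step 9: x=[3.6584] v=[-0.1656]
Step 10: x=[3.6492] v=[-0.1836]
Step 11: x=[3.6391] v=[-0.2014]
Step 12: x=[3.6281] v=[-0.2191]
Step 13: x=[3.6163] v=[-0.2366]
Step 14: x=[3.6036] v=[-0.2540]
Step 15: x=[3.5900] v=[-0.2712]
Step 16: x=[3.5756] v=[-0.2882]
Step 17: x=[3.5604] v=[-0.3050]
Step 18: x=[3.5443] v=[-0.3216]
Step 19: x=[3.5274] v=[-0.3379]
Step 20: x=[3.5097] v=[-0.3540]
Step 21: x=[3.4912] v=[-0.3699]
Step 22: x=[3.4719] v=[-0.3855]
Step 23: x=[3.4519] v=[-0.4008]
Step 24: x=[3.4311] v=[-0.4158]
Step 25: x=[3.4096] v=[-0.4305]
Step 26: x=[3.3874] v=[-0.4449]
Step 27: x=[3.3645] v=[-0.4590]
Step 28: x=[3.3409] v=[-0.4728]
Step 29: x=[3.3166] v=[-0.4862]
Step 30: x=[3.2916] v=[-0.4993]
Step 31: x=[3.2660] v=[-0.5120]
Step 32: x=[3.2398] v=[-0.5244]
Step 33: x=[3.2130] v=[-0.5364]
Step 34: x=[3.1856] v=[-0.5480]
Step 35: x=[3.1576] v=[-0.5592]
Step 36: x=[3.1291] v=[-0.5700]
Step 37: x=[3.1001] v=[-0.5804]
Step 38: x=[3.0706] v=[-0.5904]
Step 39: x=[3.0406] v=[-0.6000]
Step 40: x=[3.0101] v=[-0.6092]
Step 41: x=[2.9792] v=[-0.6179]
Step 42: x=[2.9479] v=[-0.6262]
Step 43: x=[2.9162] v=[-0.6340]
Step 44: x=[2.8841] v=[-0.6414]
Step 45: x=[2.8517] v=[-0.6483]
Step 46: x=[2.8190] v=[-0.6548]
Step 47: x=[2.7860] v=[-0.6608]
Step 48: x=[2.7527] v=[-0.6663]
Step 49: x=[2.7191] v=[-0.6713]
v[0] did not become non-negative within 49 steps; using fallback time=2.4500

Answer: 2.4500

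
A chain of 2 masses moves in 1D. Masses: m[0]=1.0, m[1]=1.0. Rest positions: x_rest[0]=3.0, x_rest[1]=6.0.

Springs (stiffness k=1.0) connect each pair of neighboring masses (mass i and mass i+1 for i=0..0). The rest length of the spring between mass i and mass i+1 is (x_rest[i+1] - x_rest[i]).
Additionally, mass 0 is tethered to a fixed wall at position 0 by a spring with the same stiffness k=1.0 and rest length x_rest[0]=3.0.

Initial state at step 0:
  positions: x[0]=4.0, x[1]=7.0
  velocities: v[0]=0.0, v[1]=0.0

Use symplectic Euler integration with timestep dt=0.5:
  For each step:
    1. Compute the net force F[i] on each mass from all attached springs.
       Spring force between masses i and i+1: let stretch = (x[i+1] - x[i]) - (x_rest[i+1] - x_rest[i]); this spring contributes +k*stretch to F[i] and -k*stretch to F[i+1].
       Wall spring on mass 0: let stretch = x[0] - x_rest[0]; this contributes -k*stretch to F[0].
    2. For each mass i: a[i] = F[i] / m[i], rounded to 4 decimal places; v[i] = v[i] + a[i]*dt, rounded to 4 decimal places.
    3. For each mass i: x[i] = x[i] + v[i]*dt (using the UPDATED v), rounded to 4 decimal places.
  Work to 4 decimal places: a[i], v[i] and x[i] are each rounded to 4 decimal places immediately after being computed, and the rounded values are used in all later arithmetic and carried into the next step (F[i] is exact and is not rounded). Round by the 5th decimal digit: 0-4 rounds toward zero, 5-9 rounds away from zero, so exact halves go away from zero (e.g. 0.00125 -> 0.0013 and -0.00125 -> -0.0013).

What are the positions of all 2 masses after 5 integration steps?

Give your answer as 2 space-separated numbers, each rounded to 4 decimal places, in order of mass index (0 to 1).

Answer: 2.8613 5.8642

Derivation:
Step 0: x=[4.0000 7.0000] v=[0.0000 0.0000]
Step 1: x=[3.7500 7.0000] v=[-0.5000 0.0000]
Step 2: x=[3.3750 6.9375] v=[-0.7500 -0.1250]
Step 3: x=[3.0469 6.7344] v=[-0.6563 -0.4063]
Step 4: x=[2.8789 6.3594] v=[-0.3360 -0.7501]
Step 5: x=[2.8613 5.8642] v=[-0.0352 -0.9904]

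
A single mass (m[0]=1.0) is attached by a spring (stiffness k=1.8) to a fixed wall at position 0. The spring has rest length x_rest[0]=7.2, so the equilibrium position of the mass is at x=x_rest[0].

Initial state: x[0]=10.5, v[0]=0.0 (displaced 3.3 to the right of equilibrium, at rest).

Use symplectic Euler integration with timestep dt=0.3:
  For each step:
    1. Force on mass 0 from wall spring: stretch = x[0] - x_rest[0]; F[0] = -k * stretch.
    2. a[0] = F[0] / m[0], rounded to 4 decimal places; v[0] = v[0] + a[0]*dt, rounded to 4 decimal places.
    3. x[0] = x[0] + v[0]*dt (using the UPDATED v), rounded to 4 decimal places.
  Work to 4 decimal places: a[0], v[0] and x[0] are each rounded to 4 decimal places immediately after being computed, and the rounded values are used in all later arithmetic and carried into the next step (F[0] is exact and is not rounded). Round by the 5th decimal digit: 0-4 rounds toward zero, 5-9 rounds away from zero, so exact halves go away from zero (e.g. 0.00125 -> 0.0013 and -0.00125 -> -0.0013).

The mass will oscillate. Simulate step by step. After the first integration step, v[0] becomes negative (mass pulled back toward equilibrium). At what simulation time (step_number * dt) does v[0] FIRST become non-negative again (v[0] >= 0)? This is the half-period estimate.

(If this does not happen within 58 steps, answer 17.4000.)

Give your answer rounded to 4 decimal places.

Answer: 2.4000

Derivation:
Step 0: x=[10.5000] v=[0.0000]
Step 1: x=[9.9654] v=[-1.7820]
Step 2: x=[8.9828] v=[-3.2753]
Step 3: x=[7.7114] v=[-4.2380]
Step 4: x=[6.3571] v=[-4.5142]
Step 5: x=[5.1394] v=[-4.0590]
Step 6: x=[4.2555] v=[-2.9463]
Step 7: x=[3.8486] v=[-1.3563]
Step 8: x=[3.9847] v=[0.4535]
First v>=0 after going negative at step 8, time=2.4000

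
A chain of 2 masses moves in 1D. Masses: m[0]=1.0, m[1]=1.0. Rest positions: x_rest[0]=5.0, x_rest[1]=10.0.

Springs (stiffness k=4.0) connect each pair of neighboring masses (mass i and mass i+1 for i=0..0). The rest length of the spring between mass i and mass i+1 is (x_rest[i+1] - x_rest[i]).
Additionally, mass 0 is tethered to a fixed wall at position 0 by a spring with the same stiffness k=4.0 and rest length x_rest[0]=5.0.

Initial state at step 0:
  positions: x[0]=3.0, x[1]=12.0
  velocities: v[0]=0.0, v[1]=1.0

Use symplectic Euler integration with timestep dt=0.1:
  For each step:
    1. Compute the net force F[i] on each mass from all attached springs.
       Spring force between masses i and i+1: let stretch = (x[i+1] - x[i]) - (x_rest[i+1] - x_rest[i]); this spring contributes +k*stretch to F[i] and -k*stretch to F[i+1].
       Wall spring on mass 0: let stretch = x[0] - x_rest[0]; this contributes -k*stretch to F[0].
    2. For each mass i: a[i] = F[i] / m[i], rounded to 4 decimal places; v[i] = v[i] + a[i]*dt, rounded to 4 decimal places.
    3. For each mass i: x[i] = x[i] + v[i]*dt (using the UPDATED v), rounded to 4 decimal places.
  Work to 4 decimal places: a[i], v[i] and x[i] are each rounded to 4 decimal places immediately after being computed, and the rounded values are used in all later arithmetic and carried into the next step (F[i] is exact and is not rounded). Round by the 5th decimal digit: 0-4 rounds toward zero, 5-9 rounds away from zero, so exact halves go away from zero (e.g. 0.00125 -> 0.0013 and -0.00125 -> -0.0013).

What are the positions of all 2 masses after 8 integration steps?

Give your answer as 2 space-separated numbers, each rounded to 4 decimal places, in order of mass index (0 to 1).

Step 0: x=[3.0000 12.0000] v=[0.0000 1.0000]
Step 1: x=[3.2400 11.9400] v=[2.4000 -0.6000]
Step 2: x=[3.6984 11.7320] v=[4.5840 -2.0800]
Step 3: x=[4.3302 11.4027] v=[6.3181 -3.2934]
Step 4: x=[5.0717 10.9905] v=[7.4150 -4.1224]
Step 5: x=[5.8471 10.5415] v=[7.7538 -4.4899]
Step 6: x=[6.5764 10.1047] v=[7.2927 -4.3677]
Step 7: x=[7.1838 9.7268] v=[6.0735 -3.7790]
Step 8: x=[7.6055 9.4472] v=[4.2172 -2.7962]

Answer: 7.6055 9.4472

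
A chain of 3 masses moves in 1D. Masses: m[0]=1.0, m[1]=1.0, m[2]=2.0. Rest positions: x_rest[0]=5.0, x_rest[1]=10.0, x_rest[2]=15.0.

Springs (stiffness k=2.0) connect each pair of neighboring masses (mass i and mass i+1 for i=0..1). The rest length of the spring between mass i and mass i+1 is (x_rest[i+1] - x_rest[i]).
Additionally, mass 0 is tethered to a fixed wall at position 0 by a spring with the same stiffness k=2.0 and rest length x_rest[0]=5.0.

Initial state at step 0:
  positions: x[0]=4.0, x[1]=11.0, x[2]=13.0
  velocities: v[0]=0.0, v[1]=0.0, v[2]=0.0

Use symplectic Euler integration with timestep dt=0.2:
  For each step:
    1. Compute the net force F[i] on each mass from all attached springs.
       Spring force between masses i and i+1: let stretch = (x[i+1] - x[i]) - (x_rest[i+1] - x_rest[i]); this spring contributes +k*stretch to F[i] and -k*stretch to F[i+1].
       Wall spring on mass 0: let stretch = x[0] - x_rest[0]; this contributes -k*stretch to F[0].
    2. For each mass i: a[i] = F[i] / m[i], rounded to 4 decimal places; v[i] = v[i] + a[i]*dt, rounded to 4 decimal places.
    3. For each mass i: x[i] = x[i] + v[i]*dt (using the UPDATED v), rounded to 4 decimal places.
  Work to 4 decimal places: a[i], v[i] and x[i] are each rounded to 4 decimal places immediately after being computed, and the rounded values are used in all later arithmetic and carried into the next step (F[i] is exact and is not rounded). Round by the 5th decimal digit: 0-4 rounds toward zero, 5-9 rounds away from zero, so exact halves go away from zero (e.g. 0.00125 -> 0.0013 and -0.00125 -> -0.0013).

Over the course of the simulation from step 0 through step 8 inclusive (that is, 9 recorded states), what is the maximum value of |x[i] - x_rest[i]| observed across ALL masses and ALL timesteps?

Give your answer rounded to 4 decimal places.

Answer: 2.5353

Derivation:
Step 0: x=[4.0000 11.0000 13.0000] v=[0.0000 0.0000 0.0000]
Step 1: x=[4.2400 10.6000 13.1200] v=[1.2000 -2.0000 0.6000]
Step 2: x=[4.6496 9.8928 13.3392] v=[2.0480 -3.5360 1.0960]
Step 3: x=[5.1067 9.0419 13.6205] v=[2.2854 -4.2547 1.4067]
Step 4: x=[5.4701 8.2424 13.9187] v=[1.8168 -3.9973 1.4910]
Step 5: x=[5.6176 7.6753 14.1898] v=[0.7377 -2.8357 1.3557]
Step 6: x=[5.4803 7.4647 14.4004] v=[-0.6863 -1.0530 1.0528]
Step 7: x=[5.0634 7.6502 14.5335] v=[-2.0847 0.9275 0.6657]
Step 8: x=[4.4483 8.1794 14.5913] v=[-3.0753 2.6461 0.2890]
Max displacement = 2.5353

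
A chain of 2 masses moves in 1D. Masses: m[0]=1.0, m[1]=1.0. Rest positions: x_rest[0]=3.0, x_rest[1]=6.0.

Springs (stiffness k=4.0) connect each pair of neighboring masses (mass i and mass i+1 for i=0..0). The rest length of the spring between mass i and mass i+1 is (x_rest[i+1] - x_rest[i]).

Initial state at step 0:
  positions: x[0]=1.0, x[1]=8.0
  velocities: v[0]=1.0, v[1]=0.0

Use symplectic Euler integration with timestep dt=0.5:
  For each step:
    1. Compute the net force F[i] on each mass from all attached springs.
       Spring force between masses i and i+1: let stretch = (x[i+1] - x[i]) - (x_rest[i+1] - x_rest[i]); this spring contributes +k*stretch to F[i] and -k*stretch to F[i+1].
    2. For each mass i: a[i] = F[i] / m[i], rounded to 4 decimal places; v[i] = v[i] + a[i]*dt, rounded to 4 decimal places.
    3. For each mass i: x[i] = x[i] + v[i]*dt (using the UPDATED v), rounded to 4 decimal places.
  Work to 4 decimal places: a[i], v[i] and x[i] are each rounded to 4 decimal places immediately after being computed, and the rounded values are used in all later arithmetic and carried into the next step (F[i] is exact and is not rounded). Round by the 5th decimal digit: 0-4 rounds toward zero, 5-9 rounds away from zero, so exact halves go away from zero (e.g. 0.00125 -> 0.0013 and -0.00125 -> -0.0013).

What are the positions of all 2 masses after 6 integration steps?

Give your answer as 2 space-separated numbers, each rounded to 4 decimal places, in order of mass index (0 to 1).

Step 0: x=[1.0000 8.0000] v=[1.0000 0.0000]
Step 1: x=[5.5000 4.0000] v=[9.0000 -8.0000]
Step 2: x=[5.5000 4.5000] v=[0.0000 1.0000]
Step 3: x=[1.5000 9.0000] v=[-8.0000 9.0000]
Step 4: x=[2.0000 9.0000] v=[1.0000 0.0000]
Step 5: x=[6.5000 5.0000] v=[9.0000 -8.0000]
Step 6: x=[6.5000 5.5000] v=[0.0000 1.0000]

Answer: 6.5000 5.5000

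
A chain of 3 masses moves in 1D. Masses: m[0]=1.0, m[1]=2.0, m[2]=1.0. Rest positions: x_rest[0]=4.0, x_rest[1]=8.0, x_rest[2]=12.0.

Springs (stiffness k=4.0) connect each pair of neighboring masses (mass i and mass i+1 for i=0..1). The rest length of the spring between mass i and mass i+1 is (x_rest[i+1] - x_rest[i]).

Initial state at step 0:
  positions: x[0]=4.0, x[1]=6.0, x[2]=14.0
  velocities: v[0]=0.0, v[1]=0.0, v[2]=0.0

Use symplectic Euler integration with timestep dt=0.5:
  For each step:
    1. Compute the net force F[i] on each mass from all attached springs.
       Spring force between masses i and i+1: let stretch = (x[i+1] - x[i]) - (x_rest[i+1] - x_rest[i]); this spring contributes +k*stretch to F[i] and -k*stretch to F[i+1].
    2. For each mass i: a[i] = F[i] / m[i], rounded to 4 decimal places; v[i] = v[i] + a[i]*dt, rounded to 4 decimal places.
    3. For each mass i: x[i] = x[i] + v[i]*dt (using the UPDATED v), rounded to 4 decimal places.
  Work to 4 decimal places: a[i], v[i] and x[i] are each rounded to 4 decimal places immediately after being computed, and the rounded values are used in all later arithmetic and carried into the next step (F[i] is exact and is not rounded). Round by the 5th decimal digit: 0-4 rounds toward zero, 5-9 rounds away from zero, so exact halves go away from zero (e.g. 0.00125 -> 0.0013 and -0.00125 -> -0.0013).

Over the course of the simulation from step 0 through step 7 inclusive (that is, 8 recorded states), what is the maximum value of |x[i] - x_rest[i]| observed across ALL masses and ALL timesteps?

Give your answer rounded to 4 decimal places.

Step 0: x=[4.0000 6.0000 14.0000] v=[0.0000 0.0000 0.0000]
Step 1: x=[2.0000 9.0000 10.0000] v=[-4.0000 6.0000 -8.0000]
Step 2: x=[3.0000 9.0000 9.0000] v=[2.0000 0.0000 -2.0000]
Step 3: x=[6.0000 6.0000 12.0000] v=[6.0000 -6.0000 6.0000]
Step 4: x=[5.0000 6.0000 13.0000] v=[-2.0000 0.0000 2.0000]
Step 5: x=[1.0000 9.0000 11.0000] v=[-8.0000 6.0000 -4.0000]
Step 6: x=[1.0000 9.0000 11.0000] v=[0.0000 0.0000 0.0000]
Step 7: x=[5.0000 6.0000 13.0000] v=[8.0000 -6.0000 4.0000]
Max displacement = 3.0000

Answer: 3.0000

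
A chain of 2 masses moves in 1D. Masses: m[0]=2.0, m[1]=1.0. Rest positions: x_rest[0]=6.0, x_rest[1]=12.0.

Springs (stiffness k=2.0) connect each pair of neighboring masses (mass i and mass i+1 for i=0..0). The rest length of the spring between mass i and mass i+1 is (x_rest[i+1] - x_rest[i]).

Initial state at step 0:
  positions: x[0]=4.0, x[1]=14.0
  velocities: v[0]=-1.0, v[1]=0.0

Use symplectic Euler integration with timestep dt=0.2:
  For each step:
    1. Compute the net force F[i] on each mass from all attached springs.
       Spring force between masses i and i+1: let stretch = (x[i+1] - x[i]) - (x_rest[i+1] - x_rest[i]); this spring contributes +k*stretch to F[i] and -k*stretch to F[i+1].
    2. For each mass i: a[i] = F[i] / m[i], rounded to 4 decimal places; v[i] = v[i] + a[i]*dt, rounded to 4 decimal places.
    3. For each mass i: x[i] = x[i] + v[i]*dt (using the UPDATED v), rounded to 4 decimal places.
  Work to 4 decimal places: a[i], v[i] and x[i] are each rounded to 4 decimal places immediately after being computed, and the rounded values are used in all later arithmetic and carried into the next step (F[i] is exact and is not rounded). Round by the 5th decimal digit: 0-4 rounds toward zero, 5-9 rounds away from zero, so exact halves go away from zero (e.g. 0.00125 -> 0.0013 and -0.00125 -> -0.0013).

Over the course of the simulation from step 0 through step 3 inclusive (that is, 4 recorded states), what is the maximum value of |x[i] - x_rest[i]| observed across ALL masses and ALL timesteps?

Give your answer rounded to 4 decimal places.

Step 0: x=[4.0000 14.0000] v=[-1.0000 0.0000]
Step 1: x=[3.9600 13.6800] v=[-0.2000 -1.6000]
Step 2: x=[4.0688 13.0624] v=[0.5440 -3.0880]
Step 3: x=[4.2973 12.2053] v=[1.1427 -4.2854]
Max displacement = 2.0400

Answer: 2.0400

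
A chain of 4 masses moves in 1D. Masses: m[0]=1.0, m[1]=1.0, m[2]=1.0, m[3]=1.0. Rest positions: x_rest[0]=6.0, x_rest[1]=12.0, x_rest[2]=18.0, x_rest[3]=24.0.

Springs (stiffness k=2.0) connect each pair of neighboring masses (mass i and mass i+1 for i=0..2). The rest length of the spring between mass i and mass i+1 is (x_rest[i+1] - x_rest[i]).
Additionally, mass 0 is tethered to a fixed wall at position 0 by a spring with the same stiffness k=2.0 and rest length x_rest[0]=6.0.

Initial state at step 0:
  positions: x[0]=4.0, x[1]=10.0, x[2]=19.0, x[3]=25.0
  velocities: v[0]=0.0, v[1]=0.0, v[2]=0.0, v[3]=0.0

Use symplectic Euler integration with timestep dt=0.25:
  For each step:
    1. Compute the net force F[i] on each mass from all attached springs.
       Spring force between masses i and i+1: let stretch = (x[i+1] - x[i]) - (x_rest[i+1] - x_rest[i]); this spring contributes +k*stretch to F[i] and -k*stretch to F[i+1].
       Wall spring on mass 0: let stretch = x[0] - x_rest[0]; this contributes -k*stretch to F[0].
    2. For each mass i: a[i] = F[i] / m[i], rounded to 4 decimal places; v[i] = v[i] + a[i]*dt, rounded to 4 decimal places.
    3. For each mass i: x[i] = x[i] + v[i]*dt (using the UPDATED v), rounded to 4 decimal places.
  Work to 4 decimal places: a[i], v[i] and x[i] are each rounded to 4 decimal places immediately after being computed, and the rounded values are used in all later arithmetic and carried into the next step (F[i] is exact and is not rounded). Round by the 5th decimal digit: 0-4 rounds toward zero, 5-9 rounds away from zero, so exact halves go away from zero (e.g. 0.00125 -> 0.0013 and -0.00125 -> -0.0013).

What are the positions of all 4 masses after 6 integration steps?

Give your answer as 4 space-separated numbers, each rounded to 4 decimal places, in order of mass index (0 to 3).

Answer: 7.6423 13.0711 17.2679 23.2900

Derivation:
Step 0: x=[4.0000 10.0000 19.0000 25.0000] v=[0.0000 0.0000 0.0000 0.0000]
Step 1: x=[4.2500 10.3750 18.6250 25.0000] v=[1.0000 1.5000 -1.5000 0.0000]
Step 2: x=[4.7344 11.0156 18.0156 24.9531] v=[1.9375 2.5625 -2.4375 -0.1875]
Step 3: x=[5.4121 11.7461 17.3984 24.7890] v=[2.7109 2.9219 -2.4688 -0.6563]
Step 4: x=[6.2051 12.3914 16.9985 24.4511] v=[3.1719 2.5811 -1.5997 -1.3516]
Step 5: x=[6.9957 12.8393 16.9543 23.9316] v=[3.1625 1.7915 -0.1770 -2.0779]
Step 6: x=[7.6423 13.0711 17.2679 23.2900] v=[2.5865 0.9272 1.2542 -2.5666]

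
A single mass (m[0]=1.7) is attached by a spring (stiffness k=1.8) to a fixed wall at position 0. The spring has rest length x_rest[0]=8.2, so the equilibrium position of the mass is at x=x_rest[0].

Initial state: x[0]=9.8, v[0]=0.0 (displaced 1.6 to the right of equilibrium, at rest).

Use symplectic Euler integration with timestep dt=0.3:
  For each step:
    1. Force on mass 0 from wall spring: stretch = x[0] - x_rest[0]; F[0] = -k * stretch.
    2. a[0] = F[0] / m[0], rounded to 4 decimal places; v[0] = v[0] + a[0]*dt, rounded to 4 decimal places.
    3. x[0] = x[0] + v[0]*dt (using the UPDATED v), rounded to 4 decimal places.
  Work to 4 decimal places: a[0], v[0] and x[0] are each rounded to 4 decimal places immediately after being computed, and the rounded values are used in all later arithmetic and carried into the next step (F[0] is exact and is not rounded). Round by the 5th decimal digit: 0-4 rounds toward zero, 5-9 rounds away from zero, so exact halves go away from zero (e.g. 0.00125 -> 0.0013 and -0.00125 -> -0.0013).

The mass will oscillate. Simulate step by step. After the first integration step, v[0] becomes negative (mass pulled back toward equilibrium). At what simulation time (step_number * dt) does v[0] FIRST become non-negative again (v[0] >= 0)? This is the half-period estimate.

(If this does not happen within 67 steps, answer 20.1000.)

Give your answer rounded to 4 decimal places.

Step 0: x=[9.8000] v=[0.0000]
Step 1: x=[9.6475] v=[-0.5082]
Step 2: x=[9.3571] v=[-0.9680]
Step 3: x=[8.9564] v=[-1.3356]
Step 4: x=[8.4836] v=[-1.5759]
Step 5: x=[7.9838] v=[-1.6660]
Step 6: x=[7.5046] v=[-1.5973]
Step 7: x=[7.0917] v=[-1.3764]
Step 8: x=[6.7844] v=[-1.0244]
Step 9: x=[6.6120] v=[-0.5747]
Step 10: x=[6.5909] v=[-0.0703]
Step 11: x=[6.7231] v=[0.4408]
First v>=0 after going negative at step 11, time=3.3000

Answer: 3.3000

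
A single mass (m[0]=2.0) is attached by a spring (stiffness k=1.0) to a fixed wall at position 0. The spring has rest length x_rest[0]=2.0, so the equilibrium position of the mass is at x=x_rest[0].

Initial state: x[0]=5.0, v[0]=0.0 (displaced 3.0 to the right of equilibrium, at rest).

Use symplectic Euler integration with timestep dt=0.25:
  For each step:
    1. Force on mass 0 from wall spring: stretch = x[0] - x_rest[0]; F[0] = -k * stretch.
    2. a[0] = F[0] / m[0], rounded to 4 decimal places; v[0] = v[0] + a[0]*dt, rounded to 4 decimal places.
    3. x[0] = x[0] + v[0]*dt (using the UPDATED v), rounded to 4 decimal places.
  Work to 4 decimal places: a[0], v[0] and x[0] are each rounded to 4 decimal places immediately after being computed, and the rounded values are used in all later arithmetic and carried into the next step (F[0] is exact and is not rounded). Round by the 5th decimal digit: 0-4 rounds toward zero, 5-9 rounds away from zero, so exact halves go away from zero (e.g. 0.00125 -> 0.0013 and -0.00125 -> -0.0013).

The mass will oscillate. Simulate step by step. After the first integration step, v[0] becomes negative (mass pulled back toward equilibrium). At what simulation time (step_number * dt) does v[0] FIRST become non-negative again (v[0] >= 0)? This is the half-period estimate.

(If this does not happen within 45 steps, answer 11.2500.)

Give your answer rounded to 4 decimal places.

Answer: 4.5000

Derivation:
Step 0: x=[5.0000] v=[0.0000]
Step 1: x=[4.9063] v=[-0.3750]
Step 2: x=[4.7217] v=[-0.7383]
Step 3: x=[4.4521] v=[-1.0785]
Step 4: x=[4.1059] v=[-1.3850]
Step 5: x=[3.6938] v=[-1.6483]
Step 6: x=[3.2288] v=[-1.8600]
Step 7: x=[2.7254] v=[-2.0136]
Step 8: x=[2.1993] v=[-2.1043]
Step 9: x=[1.6670] v=[-2.1292]
Step 10: x=[1.1451] v=[-2.0876]
Step 11: x=[0.6499] v=[-1.9807]
Step 12: x=[0.1969] v=[-1.8119]
Step 13: x=[-0.1997] v=[-1.5865]
Step 14: x=[-0.5276] v=[-1.3115]
Step 15: x=[-0.7765] v=[-0.9956]
Step 16: x=[-0.9386] v=[-0.6485]
Step 17: x=[-1.0089] v=[-0.2812]
Step 18: x=[-0.9852] v=[0.0949]
First v>=0 after going negative at step 18, time=4.5000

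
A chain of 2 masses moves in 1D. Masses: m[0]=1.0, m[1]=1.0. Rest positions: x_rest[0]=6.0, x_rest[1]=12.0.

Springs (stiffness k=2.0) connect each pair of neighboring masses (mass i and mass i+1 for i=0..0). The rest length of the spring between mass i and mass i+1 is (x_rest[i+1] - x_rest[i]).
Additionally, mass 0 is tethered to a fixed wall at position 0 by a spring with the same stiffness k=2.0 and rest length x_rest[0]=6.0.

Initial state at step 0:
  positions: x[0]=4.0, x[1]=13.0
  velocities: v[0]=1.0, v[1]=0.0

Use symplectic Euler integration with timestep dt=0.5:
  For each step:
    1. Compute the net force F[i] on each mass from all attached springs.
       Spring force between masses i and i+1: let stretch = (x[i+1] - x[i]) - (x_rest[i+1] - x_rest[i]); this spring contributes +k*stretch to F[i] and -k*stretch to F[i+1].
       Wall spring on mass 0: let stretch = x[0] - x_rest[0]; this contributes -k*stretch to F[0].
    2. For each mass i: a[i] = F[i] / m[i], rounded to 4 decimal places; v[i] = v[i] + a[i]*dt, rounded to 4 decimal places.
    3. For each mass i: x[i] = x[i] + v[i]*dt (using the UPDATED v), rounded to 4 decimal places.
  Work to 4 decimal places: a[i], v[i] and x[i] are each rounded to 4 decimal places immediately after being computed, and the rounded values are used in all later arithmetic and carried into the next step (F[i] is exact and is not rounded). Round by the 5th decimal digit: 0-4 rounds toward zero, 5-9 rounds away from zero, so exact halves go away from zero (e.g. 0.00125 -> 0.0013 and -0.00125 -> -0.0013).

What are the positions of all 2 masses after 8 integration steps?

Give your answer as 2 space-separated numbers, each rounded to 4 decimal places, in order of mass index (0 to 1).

Step 0: x=[4.0000 13.0000] v=[1.0000 0.0000]
Step 1: x=[7.0000 11.5000] v=[6.0000 -3.0000]
Step 2: x=[8.7500 10.7500] v=[3.5000 -1.5000]
Step 3: x=[7.1250 12.0000] v=[-3.2500 2.5000]
Step 4: x=[4.3750 13.8125] v=[-5.5000 3.6250]
Step 5: x=[4.1563 13.9063] v=[-0.4375 0.1875]
Step 6: x=[6.7344 12.1251] v=[5.1562 -3.5625]
Step 7: x=[8.6407 10.6485] v=[3.8125 -2.9532]
Step 8: x=[7.2305 11.1680] v=[-2.8204 1.0390]

Answer: 7.2305 11.1680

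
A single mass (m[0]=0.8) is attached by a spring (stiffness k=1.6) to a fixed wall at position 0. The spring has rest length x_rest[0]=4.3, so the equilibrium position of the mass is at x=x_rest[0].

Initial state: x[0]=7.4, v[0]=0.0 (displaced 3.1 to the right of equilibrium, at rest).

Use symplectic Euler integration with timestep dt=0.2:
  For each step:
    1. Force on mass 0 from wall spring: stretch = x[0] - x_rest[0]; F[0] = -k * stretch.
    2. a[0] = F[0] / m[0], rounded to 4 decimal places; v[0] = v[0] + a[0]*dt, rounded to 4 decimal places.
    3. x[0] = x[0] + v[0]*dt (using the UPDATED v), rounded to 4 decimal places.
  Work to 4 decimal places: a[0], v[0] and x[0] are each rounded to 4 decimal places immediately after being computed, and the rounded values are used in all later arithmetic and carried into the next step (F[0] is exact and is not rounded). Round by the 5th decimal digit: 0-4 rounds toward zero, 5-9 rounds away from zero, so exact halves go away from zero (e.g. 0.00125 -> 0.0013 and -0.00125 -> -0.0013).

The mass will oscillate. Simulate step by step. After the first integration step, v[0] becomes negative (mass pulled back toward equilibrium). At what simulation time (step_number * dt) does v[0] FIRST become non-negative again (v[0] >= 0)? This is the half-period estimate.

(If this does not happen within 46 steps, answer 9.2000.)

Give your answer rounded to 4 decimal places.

Step 0: x=[7.4000] v=[0.0000]
Step 1: x=[7.1520] v=[-1.2400]
Step 2: x=[6.6758] v=[-2.3808]
Step 3: x=[6.0096] v=[-3.3311]
Step 4: x=[5.2066] v=[-4.0149]
Step 5: x=[4.3311] v=[-4.3775]
Step 6: x=[3.4531] v=[-4.3899]
Step 7: x=[2.6429] v=[-4.0511]
Step 8: x=[1.9652] v=[-3.3883]
Step 9: x=[1.4743] v=[-2.4544]
Step 10: x=[1.2095] v=[-1.3241]
Step 11: x=[1.1919] v=[-0.0879]
Step 12: x=[1.4230] v=[1.1553]
First v>=0 after going negative at step 12, time=2.4000

Answer: 2.4000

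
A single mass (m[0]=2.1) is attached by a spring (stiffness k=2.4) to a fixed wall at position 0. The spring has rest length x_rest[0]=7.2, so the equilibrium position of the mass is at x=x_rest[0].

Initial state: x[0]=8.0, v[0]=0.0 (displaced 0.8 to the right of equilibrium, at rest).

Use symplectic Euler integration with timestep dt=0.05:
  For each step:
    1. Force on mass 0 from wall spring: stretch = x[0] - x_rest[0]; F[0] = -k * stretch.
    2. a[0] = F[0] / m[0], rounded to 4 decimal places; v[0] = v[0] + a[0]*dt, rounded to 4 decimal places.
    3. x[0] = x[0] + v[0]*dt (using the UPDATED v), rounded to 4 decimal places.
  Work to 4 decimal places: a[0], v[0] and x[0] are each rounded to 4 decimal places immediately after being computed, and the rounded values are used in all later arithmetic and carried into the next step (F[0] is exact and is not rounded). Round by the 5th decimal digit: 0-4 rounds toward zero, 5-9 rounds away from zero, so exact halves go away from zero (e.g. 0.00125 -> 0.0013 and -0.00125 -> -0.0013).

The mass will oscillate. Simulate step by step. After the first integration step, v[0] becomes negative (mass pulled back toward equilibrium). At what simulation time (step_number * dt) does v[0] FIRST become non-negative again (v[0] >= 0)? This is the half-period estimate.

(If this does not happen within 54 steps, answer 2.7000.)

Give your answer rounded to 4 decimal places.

Answer: 2.7000

Derivation:
Step 0: x=[8.0000] v=[0.0000]
Step 1: x=[7.9977] v=[-0.0457]
Step 2: x=[7.9931] v=[-0.0913]
Step 3: x=[7.9863] v=[-0.1366]
Step 4: x=[7.9772] v=[-0.1815]
Step 5: x=[7.9659] v=[-0.2259]
Step 6: x=[7.9524] v=[-0.2697]
Step 7: x=[7.9368] v=[-0.3127]
Step 8: x=[7.9191] v=[-0.3548]
Step 9: x=[7.8993] v=[-0.3959]
Step 10: x=[7.8775] v=[-0.4359]
Step 11: x=[7.8538] v=[-0.4746]
Step 12: x=[7.8282] v=[-0.5120]
Step 13: x=[7.8008] v=[-0.5479]
Step 14: x=[7.7717] v=[-0.5822]
Step 15: x=[7.7410] v=[-0.6149]
Step 16: x=[7.7087] v=[-0.6458]
Step 17: x=[7.6750] v=[-0.6749]
Step 18: x=[7.6399] v=[-0.7020]
Step 19: x=[7.6035] v=[-0.7271]
Step 20: x=[7.5660] v=[-0.7502]
Step 21: x=[7.5274] v=[-0.7711]
Step 22: x=[7.4879] v=[-0.7898]
Step 23: x=[7.4476] v=[-0.8063]
Step 24: x=[7.4066] v=[-0.8205]
Step 25: x=[7.3650] v=[-0.8323]
Step 26: x=[7.3229] v=[-0.8417]
Step 27: x=[7.2805] v=[-0.8487]
Step 28: x=[7.2378] v=[-0.8533]
Step 29: x=[7.1950] v=[-0.8555]
Step 30: x=[7.1522] v=[-0.8552]
Step 31: x=[7.1096] v=[-0.8525]
Step 32: x=[7.0672] v=[-0.8473]
Step 33: x=[7.0252] v=[-0.8397]
Step 34: x=[6.9837] v=[-0.8297]
Step 35: x=[6.9428] v=[-0.8173]
Step 36: x=[6.9027] v=[-0.8026]
Step 37: x=[6.8634] v=[-0.7856]
Step 38: x=[6.8251] v=[-0.7664]
Step 39: x=[6.7879] v=[-0.7450]
Step 40: x=[6.7518] v=[-0.7215]
Step 41: x=[6.7170] v=[-0.6959]
Step 42: x=[6.6836] v=[-0.6683]
Step 43: x=[6.6517] v=[-0.6388]
Step 44: x=[6.6213] v=[-0.6075]
Step 45: x=[6.5926] v=[-0.5744]
Step 46: x=[6.5656] v=[-0.5397]
Step 47: x=[6.5404] v=[-0.5035]
Step 48: x=[6.5171] v=[-0.4658]
Step 49: x=[6.4958] v=[-0.4268]
Step 50: x=[6.4765] v=[-0.3866]
Step 51: x=[6.4592] v=[-0.3453]
Step 52: x=[6.4441] v=[-0.3030]
Step 53: x=[6.4311] v=[-0.2598]
Step 54: x=[6.4203] v=[-0.2159]
v[0] did not become non-negative within 54 steps; using fallback time=2.7000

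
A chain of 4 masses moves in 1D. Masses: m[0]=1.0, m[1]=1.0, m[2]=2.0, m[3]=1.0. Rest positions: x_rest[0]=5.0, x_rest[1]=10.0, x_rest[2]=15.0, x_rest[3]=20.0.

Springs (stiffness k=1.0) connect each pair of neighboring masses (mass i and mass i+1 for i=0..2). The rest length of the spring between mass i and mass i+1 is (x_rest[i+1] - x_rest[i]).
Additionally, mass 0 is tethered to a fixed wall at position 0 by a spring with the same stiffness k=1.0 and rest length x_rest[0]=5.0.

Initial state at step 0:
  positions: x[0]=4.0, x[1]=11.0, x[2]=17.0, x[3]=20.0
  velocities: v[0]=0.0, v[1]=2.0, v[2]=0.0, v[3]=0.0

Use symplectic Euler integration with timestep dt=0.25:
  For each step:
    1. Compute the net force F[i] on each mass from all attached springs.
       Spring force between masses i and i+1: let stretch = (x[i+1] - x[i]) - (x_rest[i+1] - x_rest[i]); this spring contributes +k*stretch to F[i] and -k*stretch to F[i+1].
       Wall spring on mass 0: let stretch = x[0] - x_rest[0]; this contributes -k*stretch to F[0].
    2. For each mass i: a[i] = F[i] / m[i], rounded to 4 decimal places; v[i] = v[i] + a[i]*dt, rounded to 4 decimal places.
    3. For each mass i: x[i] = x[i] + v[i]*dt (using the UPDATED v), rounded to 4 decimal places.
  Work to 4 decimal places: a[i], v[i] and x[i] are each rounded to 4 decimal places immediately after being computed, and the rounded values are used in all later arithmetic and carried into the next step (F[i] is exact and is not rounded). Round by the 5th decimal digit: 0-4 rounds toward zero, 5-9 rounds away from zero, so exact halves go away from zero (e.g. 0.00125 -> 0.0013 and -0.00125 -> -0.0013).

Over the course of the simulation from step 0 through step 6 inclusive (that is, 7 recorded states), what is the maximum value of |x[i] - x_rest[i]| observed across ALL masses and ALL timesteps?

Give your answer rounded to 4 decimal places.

Step 0: x=[4.0000 11.0000 17.0000 20.0000] v=[0.0000 2.0000 0.0000 0.0000]
Step 1: x=[4.1875 11.4375 16.9063 20.1250] v=[0.7500 1.7500 -0.3750 0.5000]
Step 2: x=[4.5664 11.7637 16.7422 20.3613] v=[1.5156 1.3047 -0.6563 0.9453]
Step 3: x=[5.1097 11.9512 16.5357 20.6839] v=[2.1733 0.7500 -0.8262 1.2905]
Step 4: x=[5.7613 11.9977 16.3155 21.0598] v=[2.6063 0.1858 -0.8808 1.5035]
Step 5: x=[6.4426 11.9242 16.1086 21.4517] v=[2.7251 -0.2939 -0.8275 1.5674]
Step 6: x=[7.0638 11.7697 15.9379 21.8221] v=[2.4849 -0.6182 -0.6827 1.4816]
Max displacement = 2.0638

Answer: 2.0638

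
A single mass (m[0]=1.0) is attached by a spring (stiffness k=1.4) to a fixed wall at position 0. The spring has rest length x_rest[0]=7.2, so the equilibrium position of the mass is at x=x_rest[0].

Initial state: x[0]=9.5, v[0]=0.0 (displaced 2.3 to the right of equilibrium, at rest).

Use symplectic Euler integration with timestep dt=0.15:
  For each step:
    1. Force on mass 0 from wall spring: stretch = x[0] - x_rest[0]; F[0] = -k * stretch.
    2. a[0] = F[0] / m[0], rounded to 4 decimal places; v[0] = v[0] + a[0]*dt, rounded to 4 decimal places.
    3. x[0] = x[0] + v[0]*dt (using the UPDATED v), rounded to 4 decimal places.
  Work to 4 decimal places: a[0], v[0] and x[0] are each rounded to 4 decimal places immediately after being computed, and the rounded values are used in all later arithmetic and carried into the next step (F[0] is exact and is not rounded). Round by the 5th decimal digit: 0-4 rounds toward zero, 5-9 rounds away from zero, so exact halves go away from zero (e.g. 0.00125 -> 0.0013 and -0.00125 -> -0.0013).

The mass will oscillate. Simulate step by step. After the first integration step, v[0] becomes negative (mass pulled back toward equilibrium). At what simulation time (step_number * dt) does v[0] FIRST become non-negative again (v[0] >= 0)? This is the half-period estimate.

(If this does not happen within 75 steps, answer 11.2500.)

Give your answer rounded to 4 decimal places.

Answer: 2.7000

Derivation:
Step 0: x=[9.5000] v=[0.0000]
Step 1: x=[9.4276] v=[-0.4830]
Step 2: x=[9.2850] v=[-0.9508]
Step 3: x=[9.0767] v=[-1.3887]
Step 4: x=[8.8093] v=[-1.7828]
Step 5: x=[8.4912] v=[-2.1208]
Step 6: x=[8.1324] v=[-2.3920]
Step 7: x=[7.7442] v=[-2.5878]
Step 8: x=[7.3389] v=[-2.7021]
Step 9: x=[6.9292] v=[-2.7313]
Step 10: x=[6.5280] v=[-2.6744]
Step 11: x=[6.1480] v=[-2.5333]
Step 12: x=[5.8011] v=[-2.3124]
Step 13: x=[5.4983] v=[-2.0186]
Step 14: x=[5.2491] v=[-1.6612]
Step 15: x=[5.0614] v=[-1.2515]
Step 16: x=[4.9410] v=[-0.8024]
Step 17: x=[4.8918] v=[-0.3280]
Step 18: x=[4.9153] v=[0.1567]
First v>=0 after going negative at step 18, time=2.7000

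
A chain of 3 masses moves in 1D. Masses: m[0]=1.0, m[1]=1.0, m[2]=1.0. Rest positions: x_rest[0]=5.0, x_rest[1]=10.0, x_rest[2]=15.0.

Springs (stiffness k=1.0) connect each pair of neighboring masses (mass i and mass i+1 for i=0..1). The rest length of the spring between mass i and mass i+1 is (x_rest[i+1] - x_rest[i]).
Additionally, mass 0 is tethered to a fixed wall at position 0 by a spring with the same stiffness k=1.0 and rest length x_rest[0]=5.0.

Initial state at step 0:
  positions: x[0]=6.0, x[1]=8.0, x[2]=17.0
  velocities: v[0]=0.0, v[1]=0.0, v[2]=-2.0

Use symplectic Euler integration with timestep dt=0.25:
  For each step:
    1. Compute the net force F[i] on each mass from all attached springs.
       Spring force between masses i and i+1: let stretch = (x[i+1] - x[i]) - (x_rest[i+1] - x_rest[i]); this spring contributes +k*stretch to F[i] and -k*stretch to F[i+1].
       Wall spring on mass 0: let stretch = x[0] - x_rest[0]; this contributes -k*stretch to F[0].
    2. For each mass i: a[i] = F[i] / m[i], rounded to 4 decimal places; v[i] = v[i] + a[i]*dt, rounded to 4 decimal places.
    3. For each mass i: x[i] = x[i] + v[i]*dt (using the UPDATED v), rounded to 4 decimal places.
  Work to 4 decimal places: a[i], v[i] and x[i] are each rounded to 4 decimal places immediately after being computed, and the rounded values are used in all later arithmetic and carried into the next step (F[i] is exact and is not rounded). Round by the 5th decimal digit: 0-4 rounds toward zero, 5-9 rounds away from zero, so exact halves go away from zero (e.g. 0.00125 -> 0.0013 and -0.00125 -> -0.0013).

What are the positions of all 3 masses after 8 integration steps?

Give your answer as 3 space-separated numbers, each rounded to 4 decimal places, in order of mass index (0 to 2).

Step 0: x=[6.0000 8.0000 17.0000] v=[0.0000 0.0000 -2.0000]
Step 1: x=[5.7500 8.4375 16.2500] v=[-1.0000 1.7500 -3.0000]
Step 2: x=[5.3086 9.1953 15.3242] v=[-1.7656 3.0313 -3.7031]
Step 3: x=[4.7783 10.0933 14.3279] v=[-2.1211 3.5919 -3.9853]
Step 4: x=[4.2816 10.9238 13.3794] v=[-1.9869 3.3218 -3.7940]
Step 5: x=[3.9324 11.4926 12.5899] v=[-1.3968 2.2752 -3.1579]
Step 6: x=[3.8099 11.6575 12.0444] v=[-0.4899 0.6595 -2.1822]
Step 7: x=[3.9398 11.3561 11.7872] v=[0.5195 -1.2057 -1.0289]
Step 8: x=[4.2870 10.6181 11.8155] v=[1.3886 -2.9520 0.1133]

Answer: 4.2870 10.6181 11.8155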